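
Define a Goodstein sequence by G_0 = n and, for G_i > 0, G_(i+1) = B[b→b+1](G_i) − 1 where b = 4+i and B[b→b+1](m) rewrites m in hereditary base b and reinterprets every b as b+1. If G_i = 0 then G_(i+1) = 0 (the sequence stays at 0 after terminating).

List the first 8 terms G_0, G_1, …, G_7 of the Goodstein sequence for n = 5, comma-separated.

5, 5, 5, 4, 3, 2, 1, 0

base 4: 5 = 4 + 1; at 5: 5 + 1 = 6; next = 5
base 5: 5 = 5; at 6: 6 = 6; next = 5
base 6: 5 = 5; at 7: 5 = 5; next = 4
base 7: 4 = 4; at 8: 4 = 4; next = 3
base 8: 3 = 3; at 9: 3 = 3; next = 2
base 9: 2 = 2; at 10: 2 = 2; next = 1
base 10: 1 = 1; at 11: 1 = 1; next = 0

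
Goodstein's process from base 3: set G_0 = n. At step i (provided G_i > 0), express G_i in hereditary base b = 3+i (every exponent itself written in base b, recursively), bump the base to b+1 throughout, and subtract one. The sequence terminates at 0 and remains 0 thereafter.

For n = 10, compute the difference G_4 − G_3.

[0] 10 ≡ 3^2 + 1 (base 3). Lift 4: 17. −1: 16.
[1] 16 ≡ 4^2 (base 4). Lift 5: 25. −1: 24.
[2] 24 ≡ 4·5 + 4 (base 5). Lift 6: 28. −1: 27.
[3] 27 ≡ 4·6 + 3 (base 6). Lift 7: 31. −1: 30.

3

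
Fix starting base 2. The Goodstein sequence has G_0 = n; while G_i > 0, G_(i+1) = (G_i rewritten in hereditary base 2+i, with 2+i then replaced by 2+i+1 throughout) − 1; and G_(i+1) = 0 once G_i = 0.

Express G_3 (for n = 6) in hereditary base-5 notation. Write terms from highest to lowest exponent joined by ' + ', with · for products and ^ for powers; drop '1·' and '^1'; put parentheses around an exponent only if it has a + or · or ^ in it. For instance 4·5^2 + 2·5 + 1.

(0) 6|_2 = 2^2 + 2 ↦ 3^3 + 3|_3 = 30 ⇒ 29
(1) 29|_3 = 3^3 + 2 ↦ 4^4 + 2|_4 = 258 ⇒ 257
(2) 257|_4 = 4^4 + 1 ↦ 5^5 + 1|_5 = 3126 ⇒ 3125
(3) 3125|_5 = 5^5 ↦ 6^6|_6 = 46656 ⇒ 46655

5^5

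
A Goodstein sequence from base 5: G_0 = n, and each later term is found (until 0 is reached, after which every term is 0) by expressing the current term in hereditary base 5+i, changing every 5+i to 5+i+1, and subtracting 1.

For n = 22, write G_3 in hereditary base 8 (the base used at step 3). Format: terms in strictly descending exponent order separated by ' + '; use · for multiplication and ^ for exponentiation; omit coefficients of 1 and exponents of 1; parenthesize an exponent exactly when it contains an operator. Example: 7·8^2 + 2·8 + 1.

[0] 22 ≡ 4·5 + 2 (base 5). Lift 6: 26. −1: 25.
[1] 25 ≡ 4·6 + 1 (base 6). Lift 7: 29. −1: 28.
[2] 28 ≡ 4·7 (base 7). Lift 8: 32. −1: 31.

3·8 + 7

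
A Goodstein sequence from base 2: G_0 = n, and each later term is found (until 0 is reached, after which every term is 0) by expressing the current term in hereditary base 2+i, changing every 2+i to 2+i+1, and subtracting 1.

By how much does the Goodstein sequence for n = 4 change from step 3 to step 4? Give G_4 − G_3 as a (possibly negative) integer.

23

(0) 4|_2 = 2^2 ↦ 3^3|_3 = 27 ⇒ 26
(1) 26|_3 = 2·3^2 + 2·3 + 2 ↦ 2·4^2 + 2·4 + 2|_4 = 42 ⇒ 41
(2) 41|_4 = 2·4^2 + 2·4 + 1 ↦ 2·5^2 + 2·5 + 1|_5 = 61 ⇒ 60
(3) 60|_5 = 2·5^2 + 2·5 ↦ 2·6^2 + 2·6|_6 = 84 ⇒ 83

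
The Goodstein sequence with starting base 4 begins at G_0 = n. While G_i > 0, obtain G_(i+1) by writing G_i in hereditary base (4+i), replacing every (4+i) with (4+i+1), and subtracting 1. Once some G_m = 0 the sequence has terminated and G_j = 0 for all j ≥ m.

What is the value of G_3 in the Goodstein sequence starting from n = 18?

48

i=0: 18 = 4^2 + 2 (b=4); 4→5: 5^2 + 2 = 27; 27−1 = 26
i=1: 26 = 5^2 + 1 (b=5); 5→6: 6^2 + 1 = 37; 37−1 = 36
i=2: 36 = 6^2 (b=6); 6→7: 7^2 = 49; 49−1 = 48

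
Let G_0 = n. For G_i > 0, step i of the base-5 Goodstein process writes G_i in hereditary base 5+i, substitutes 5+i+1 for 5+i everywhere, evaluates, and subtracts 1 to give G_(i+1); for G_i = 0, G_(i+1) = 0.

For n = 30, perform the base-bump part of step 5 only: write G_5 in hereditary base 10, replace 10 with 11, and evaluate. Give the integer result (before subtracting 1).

122

base 5: 30 = 5^2 + 5; at 6: 6^2 + 6 = 42; next = 41
base 6: 41 = 6^2 + 5; at 7: 7^2 + 5 = 54; next = 53
base 7: 53 = 7^2 + 4; at 8: 8^2 + 4 = 68; next = 67
base 8: 67 = 8^2 + 3; at 9: 9^2 + 3 = 84; next = 83
base 9: 83 = 9^2 + 2; at 10: 10^2 + 2 = 102; next = 101
base 10: 101 = 10^2 + 1; at 11: 11^2 + 1 = 122; next = 121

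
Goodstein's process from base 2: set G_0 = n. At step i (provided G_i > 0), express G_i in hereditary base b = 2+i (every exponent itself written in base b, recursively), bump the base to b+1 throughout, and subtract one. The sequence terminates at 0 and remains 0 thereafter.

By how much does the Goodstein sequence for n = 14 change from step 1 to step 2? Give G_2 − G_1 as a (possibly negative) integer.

1171

(0) 14|_2 = 2^(2 + 1) + 2^2 + 2 ↦ 3^(3 + 1) + 3^3 + 3|_3 = 111 ⇒ 110
(1) 110|_3 = 3^(3 + 1) + 3^3 + 2 ↦ 4^(4 + 1) + 4^4 + 2|_4 = 1282 ⇒ 1281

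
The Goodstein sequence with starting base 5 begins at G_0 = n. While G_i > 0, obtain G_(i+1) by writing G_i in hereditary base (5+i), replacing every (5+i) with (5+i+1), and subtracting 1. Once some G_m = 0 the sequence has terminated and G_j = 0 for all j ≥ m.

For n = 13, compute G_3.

16

(0) 13|_5 = 2·5 + 3 ↦ 2·6 + 3|_6 = 15 ⇒ 14
(1) 14|_6 = 2·6 + 2 ↦ 2·7 + 2|_7 = 16 ⇒ 15
(2) 15|_7 = 2·7 + 1 ↦ 2·8 + 1|_8 = 17 ⇒ 16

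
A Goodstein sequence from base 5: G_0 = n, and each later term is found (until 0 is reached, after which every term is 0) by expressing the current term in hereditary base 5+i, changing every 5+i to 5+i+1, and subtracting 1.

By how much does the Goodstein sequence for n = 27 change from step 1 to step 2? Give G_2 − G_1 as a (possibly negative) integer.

12

[0] 27 ≡ 5^2 + 2 (base 5). Lift 6: 38. −1: 37.
[1] 37 ≡ 6^2 + 1 (base 6). Lift 7: 50. −1: 49.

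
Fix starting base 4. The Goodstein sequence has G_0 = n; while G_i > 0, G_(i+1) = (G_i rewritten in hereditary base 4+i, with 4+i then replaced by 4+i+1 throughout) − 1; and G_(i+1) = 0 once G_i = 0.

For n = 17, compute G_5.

47

step 0: 17 = 4^2 + 1; sub 5 for 4: 5^2 + 1; = 26; G_1 = 26−1 = 25
step 1: 25 = 5^2; sub 6 for 5: 6^2; = 36; G_2 = 36−1 = 35
step 2: 35 = 5·6 + 5; sub 7 for 6: 5·7 + 5; = 40; G_3 = 40−1 = 39
step 3: 39 = 5·7 + 4; sub 8 for 7: 5·8 + 4; = 44; G_4 = 44−1 = 43
step 4: 43 = 5·8 + 3; sub 9 for 8: 5·9 + 3; = 48; G_5 = 48−1 = 47
step 5: 47 = 5·9 + 2; sub 10 for 9: 5·10 + 2; = 52; G_6 = 52−1 = 51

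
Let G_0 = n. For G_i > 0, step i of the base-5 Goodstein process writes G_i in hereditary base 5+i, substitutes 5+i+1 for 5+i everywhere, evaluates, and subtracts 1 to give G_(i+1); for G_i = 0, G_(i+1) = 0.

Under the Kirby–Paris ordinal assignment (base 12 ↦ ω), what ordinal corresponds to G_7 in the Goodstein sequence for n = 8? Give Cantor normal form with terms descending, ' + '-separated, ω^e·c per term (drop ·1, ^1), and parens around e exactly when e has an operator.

5

[0] 8 ≡ 5 + 3 (base 5). Lift 6: 9. −1: 8.
[1] 8 ≡ 6 + 2 (base 6). Lift 7: 9. −1: 8.
[2] 8 ≡ 7 + 1 (base 7). Lift 8: 9. −1: 8.
[3] 8 ≡ 8 (base 8). Lift 9: 9. −1: 8.
[4] 8 ≡ 8 (base 9). Lift 10: 8. −1: 7.
[5] 7 ≡ 7 (base 10). Lift 11: 7. −1: 6.
[6] 6 ≡ 6 (base 11). Lift 12: 6. −1: 5.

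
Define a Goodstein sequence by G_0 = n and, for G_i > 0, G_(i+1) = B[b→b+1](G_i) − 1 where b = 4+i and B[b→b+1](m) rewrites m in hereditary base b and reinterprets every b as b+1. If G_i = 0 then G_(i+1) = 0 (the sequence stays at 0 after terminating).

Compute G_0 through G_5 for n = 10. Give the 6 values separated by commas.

10, 11, 12, 13, 13, 13

G_0 = 10. HB_4(10) = 2·4 + 2. Bump = 12. G_1 = 11.
G_1 = 11. HB_5(11) = 2·5 + 1. Bump = 13. G_2 = 12.
G_2 = 12. HB_6(12) = 2·6. Bump = 14. G_3 = 13.
G_3 = 13. HB_7(13) = 7 + 6. Bump = 14. G_4 = 13.
G_4 = 13. HB_8(13) = 8 + 5. Bump = 14. G_5 = 13.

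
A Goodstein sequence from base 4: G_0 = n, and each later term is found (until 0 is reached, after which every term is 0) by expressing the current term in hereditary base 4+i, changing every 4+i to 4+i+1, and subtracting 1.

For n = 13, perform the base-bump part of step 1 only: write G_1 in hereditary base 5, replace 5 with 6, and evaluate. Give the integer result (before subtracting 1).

18

step 0: 13 = 3·4 + 1; sub 5 for 4: 3·5 + 1; = 16; G_1 = 16−1 = 15
step 1: 15 = 3·5; sub 6 for 5: 3·6; = 18; G_2 = 18−1 = 17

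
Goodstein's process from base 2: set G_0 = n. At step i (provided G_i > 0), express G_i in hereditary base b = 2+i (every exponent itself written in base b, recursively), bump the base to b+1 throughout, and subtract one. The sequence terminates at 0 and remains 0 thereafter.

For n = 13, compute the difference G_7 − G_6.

13 —HB2→ 2^(2 + 1) + 2^2 + 1 —bump→ 3^(3 + 1) + 3^3 + 1 = 109 —(−1)→ 108
108 —HB3→ 3^(3 + 1) + 3^3 —bump→ 4^(4 + 1) + 4^4 = 1280 —(−1)→ 1279
1279 —HB4→ 4^(4 + 1) + 3·4^3 + 3·4^2 + 3·4 + 3 —bump→ 5^(5 + 1) + 3·5^3 + 3·5^2 + 3·5 + 3 = 16093 —(−1)→ 16092
16092 —HB5→ 5^(5 + 1) + 3·5^3 + 3·5^2 + 3·5 + 2 —bump→ 6^(6 + 1) + 3·6^3 + 3·6^2 + 3·6 + 2 = 280712 —(−1)→ 280711
280711 —HB6→ 6^(6 + 1) + 3·6^3 + 3·6^2 + 3·6 + 1 —bump→ 7^(7 + 1) + 3·7^3 + 3·7^2 + 3·7 + 1 = 5765999 —(−1)→ 5765998
5765998 —HB7→ 7^(7 + 1) + 3·7^3 + 3·7^2 + 3·7 —bump→ 8^(8 + 1) + 3·8^3 + 3·8^2 + 3·8 = 134219480 —(−1)→ 134219479
134219479 —HB8→ 8^(8 + 1) + 3·8^3 + 3·8^2 + 2·8 + 7 —bump→ 9^(9 + 1) + 3·9^3 + 3·9^2 + 2·9 + 7 = 3486786856 —(−1)→ 3486786855

3352567376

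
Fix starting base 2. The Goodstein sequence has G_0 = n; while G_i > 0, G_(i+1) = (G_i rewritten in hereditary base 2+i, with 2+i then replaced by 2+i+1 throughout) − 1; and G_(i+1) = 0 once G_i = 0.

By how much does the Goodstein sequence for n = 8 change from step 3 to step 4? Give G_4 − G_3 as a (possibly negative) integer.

(0) 8|_2 = 2^(2 + 1) ↦ 3^(3 + 1)|_3 = 81 ⇒ 80
(1) 80|_3 = 2·3^3 + 2·3^2 + 2·3 + 2 ↦ 2·4^4 + 2·4^2 + 2·4 + 2|_4 = 554 ⇒ 553
(2) 553|_4 = 2·4^4 + 2·4^2 + 2·4 + 1 ↦ 2·5^5 + 2·5^2 + 2·5 + 1|_5 = 6311 ⇒ 6310
(3) 6310|_5 = 2·5^5 + 2·5^2 + 2·5 ↦ 2·6^6 + 2·6^2 + 2·6|_6 = 93396 ⇒ 93395

87085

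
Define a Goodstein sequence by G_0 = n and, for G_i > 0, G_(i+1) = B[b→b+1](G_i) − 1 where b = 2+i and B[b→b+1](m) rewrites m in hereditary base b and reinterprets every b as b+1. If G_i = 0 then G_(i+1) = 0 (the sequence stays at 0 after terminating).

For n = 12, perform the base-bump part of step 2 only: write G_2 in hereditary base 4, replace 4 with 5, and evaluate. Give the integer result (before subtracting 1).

[0] 12 ≡ 2^(2 + 1) + 2^2 (base 2). Lift 3: 108. −1: 107.
[1] 107 ≡ 3^(3 + 1) + 2·3^2 + 2·3 + 2 (base 3). Lift 4: 1066. −1: 1065.
[2] 1065 ≡ 4^(4 + 1) + 2·4^2 + 2·4 + 1 (base 4). Lift 5: 15686. −1: 15685.

15686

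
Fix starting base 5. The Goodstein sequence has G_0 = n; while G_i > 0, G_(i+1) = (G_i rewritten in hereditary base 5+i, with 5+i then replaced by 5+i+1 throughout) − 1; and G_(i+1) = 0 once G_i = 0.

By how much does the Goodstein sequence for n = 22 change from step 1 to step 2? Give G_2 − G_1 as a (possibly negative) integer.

step 0: 22 = 4·5 + 2; sub 6 for 5: 4·6 + 2; = 26; G_1 = 26−1 = 25
step 1: 25 = 4·6 + 1; sub 7 for 6: 4·7 + 1; = 29; G_2 = 29−1 = 28

3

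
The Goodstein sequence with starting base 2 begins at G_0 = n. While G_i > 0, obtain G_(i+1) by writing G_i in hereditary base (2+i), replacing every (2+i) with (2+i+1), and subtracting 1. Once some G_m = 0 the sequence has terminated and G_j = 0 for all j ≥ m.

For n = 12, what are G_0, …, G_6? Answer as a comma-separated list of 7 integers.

12, 107, 1065, 15685, 280019, 5764910, 134217867

12 —HB2→ 2^(2 + 1) + 2^2 —bump→ 3^(3 + 1) + 3^3 = 108 —(−1)→ 107
107 —HB3→ 3^(3 + 1) + 2·3^2 + 2·3 + 2 —bump→ 4^(4 + 1) + 2·4^2 + 2·4 + 2 = 1066 —(−1)→ 1065
1065 —HB4→ 4^(4 + 1) + 2·4^2 + 2·4 + 1 —bump→ 5^(5 + 1) + 2·5^2 + 2·5 + 1 = 15686 —(−1)→ 15685
15685 —HB5→ 5^(5 + 1) + 2·5^2 + 2·5 —bump→ 6^(6 + 1) + 2·6^2 + 2·6 = 280020 —(−1)→ 280019
280019 —HB6→ 6^(6 + 1) + 2·6^2 + 6 + 5 —bump→ 7^(7 + 1) + 2·7^2 + 7 + 5 = 5764911 —(−1)→ 5764910
5764910 —HB7→ 7^(7 + 1) + 2·7^2 + 7 + 4 —bump→ 8^(8 + 1) + 2·8^2 + 8 + 4 = 134217868 —(−1)→ 134217867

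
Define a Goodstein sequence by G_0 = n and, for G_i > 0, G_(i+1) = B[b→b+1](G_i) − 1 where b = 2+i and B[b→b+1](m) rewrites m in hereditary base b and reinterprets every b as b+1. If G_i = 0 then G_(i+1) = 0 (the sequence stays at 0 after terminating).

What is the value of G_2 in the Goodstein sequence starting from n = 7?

G_0 = 7. HB_2(7) = 2^2 + 2 + 1. Bump = 31. G_1 = 30.
G_1 = 30. HB_3(30) = 3^3 + 3. Bump = 260. G_2 = 259.
G_2 = 259. HB_4(259) = 4^4 + 3. Bump = 3128. G_3 = 3127.

259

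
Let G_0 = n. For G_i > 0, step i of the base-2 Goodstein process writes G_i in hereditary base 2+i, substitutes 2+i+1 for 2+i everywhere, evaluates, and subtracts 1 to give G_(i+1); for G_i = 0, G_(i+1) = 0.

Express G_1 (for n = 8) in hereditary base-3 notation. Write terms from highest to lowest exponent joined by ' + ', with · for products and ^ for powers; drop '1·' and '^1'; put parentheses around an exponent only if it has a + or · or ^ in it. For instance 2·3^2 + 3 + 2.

[0] 8 ≡ 2^(2 + 1) (base 2). Lift 3: 81. −1: 80.
[1] 80 ≡ 2·3^3 + 2·3^2 + 2·3 + 2 (base 3). Lift 4: 554. −1: 553.

2·3^3 + 2·3^2 + 2·3 + 2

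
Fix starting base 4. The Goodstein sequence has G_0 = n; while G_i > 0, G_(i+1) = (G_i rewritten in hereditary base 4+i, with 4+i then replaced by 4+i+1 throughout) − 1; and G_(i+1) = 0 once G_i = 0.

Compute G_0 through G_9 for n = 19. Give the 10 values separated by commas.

base 4: 19 = 4^2 + 3; at 5: 5^2 + 3 = 28; next = 27
base 5: 27 = 5^2 + 2; at 6: 6^2 + 2 = 38; next = 37
base 6: 37 = 6^2 + 1; at 7: 7^2 + 1 = 50; next = 49
base 7: 49 = 7^2; at 8: 8^2 = 64; next = 63
base 8: 63 = 7·8 + 7; at 9: 7·9 + 7 = 70; next = 69
base 9: 69 = 7·9 + 6; at 10: 7·10 + 6 = 76; next = 75
base 10: 75 = 7·10 + 5; at 11: 7·11 + 5 = 82; next = 81
base 11: 81 = 7·11 + 4; at 12: 7·12 + 4 = 88; next = 87
base 12: 87 = 7·12 + 3; at 13: 7·13 + 3 = 94; next = 93

19, 27, 37, 49, 63, 69, 75, 81, 87, 93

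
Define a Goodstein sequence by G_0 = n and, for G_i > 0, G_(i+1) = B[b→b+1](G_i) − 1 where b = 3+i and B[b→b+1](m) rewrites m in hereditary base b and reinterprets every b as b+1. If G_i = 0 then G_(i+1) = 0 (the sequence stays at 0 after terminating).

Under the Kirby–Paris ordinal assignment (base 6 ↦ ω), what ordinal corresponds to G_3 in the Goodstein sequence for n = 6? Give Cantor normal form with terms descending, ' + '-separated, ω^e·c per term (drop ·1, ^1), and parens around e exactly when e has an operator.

ω + 1

i=0: 6 = 2·3 (b=3); 3→4: 2·4 = 8; 8−1 = 7
i=1: 7 = 4 + 3 (b=4); 4→5: 5 + 3 = 8; 8−1 = 7
i=2: 7 = 5 + 2 (b=5); 5→6: 6 + 2 = 8; 8−1 = 7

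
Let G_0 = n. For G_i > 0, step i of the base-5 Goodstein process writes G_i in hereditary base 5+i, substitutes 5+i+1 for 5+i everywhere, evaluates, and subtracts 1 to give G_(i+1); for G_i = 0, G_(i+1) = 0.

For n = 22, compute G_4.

33

[0] 22 ≡ 4·5 + 2 (base 5). Lift 6: 26. −1: 25.
[1] 25 ≡ 4·6 + 1 (base 6). Lift 7: 29. −1: 28.
[2] 28 ≡ 4·7 (base 7). Lift 8: 32. −1: 31.
[3] 31 ≡ 3·8 + 7 (base 8). Lift 9: 34. −1: 33.
[4] 33 ≡ 3·9 + 6 (base 9). Lift 10: 36. −1: 35.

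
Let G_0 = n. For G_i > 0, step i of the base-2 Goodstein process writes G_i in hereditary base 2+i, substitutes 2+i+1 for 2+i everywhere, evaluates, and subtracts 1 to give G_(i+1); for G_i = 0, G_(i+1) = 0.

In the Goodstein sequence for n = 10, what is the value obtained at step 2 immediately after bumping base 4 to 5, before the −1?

[0] 10 ≡ 2^(2 + 1) + 2 (base 2). Lift 3: 84. −1: 83.
[1] 83 ≡ 3^(3 + 1) + 2 (base 3). Lift 4: 1026. −1: 1025.
[2] 1025 ≡ 4^(4 + 1) + 1 (base 4). Lift 5: 15626. −1: 15625.

15626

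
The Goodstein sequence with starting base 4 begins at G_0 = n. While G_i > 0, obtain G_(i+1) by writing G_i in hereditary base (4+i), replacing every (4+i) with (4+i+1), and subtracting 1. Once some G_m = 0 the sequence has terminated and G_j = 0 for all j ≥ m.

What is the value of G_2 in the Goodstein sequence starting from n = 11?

13

G_0=11  [base 4] 2·4 + 3  →[4↦5]→  2·5 + 3 = 13  −1 ⇒ G_1=12
G_1=12  [base 5] 2·5 + 2  →[5↦6]→  2·6 + 2 = 14  −1 ⇒ G_2=13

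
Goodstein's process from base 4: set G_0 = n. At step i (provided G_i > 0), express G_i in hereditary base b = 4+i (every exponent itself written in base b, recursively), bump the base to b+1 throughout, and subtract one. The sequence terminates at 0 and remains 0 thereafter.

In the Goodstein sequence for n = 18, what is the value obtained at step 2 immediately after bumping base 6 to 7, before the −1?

49

step 0: 18 = 4^2 + 2; sub 5 for 4: 5^2 + 2; = 27; G_1 = 27−1 = 26
step 1: 26 = 5^2 + 1; sub 6 for 5: 6^2 + 1; = 37; G_2 = 37−1 = 36
step 2: 36 = 6^2; sub 7 for 6: 7^2; = 49; G_3 = 49−1 = 48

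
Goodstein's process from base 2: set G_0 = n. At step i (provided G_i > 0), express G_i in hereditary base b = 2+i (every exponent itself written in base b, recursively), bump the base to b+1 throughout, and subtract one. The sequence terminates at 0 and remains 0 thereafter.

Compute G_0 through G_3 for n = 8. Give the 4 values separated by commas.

(0) 8|_2 = 2^(2 + 1) ↦ 3^(3 + 1)|_3 = 81 ⇒ 80
(1) 80|_3 = 2·3^3 + 2·3^2 + 2·3 + 2 ↦ 2·4^4 + 2·4^2 + 2·4 + 2|_4 = 554 ⇒ 553
(2) 553|_4 = 2·4^4 + 2·4^2 + 2·4 + 1 ↦ 2·5^5 + 2·5^2 + 2·5 + 1|_5 = 6311 ⇒ 6310

8, 80, 553, 6310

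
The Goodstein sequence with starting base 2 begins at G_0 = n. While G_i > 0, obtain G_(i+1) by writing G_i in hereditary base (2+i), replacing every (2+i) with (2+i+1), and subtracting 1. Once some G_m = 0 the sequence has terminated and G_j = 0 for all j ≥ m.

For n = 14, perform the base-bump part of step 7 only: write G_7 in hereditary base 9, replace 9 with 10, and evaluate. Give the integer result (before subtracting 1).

100000555552

step 0: 14 = 2^(2 + 1) + 2^2 + 2; sub 3 for 2: 3^(3 + 1) + 3^3 + 3; = 111; G_1 = 111−1 = 110
step 1: 110 = 3^(3 + 1) + 3^3 + 2; sub 4 for 3: 4^(4 + 1) + 4^4 + 2; = 1282; G_2 = 1282−1 = 1281
step 2: 1281 = 4^(4 + 1) + 4^4 + 1; sub 5 for 4: 5^(5 + 1) + 5^5 + 1; = 18751; G_3 = 18751−1 = 18750
step 3: 18750 = 5^(5 + 1) + 5^5; sub 6 for 5: 6^(6 + 1) + 6^6; = 326592; G_4 = 326592−1 = 326591
step 4: 326591 = 6^(6 + 1) + 5·6^5 + 5·6^4 + 5·6^3 + 5·6^2 + 5·6 + 5; sub 7 for 6: 7^(7 + 1) + 5·7^5 + 5·7^4 + 5·7^3 + 5·7^2 + 5·7 + 5; = 5862841; G_5 = 5862841−1 = 5862840
step 5: 5862840 = 7^(7 + 1) + 5·7^5 + 5·7^4 + 5·7^3 + 5·7^2 + 5·7 + 4; sub 8 for 7: 8^(8 + 1) + 5·8^5 + 5·8^4 + 5·8^3 + 5·8^2 + 5·8 + 4; = 134404972; G_6 = 134404972−1 = 134404971
step 6: 134404971 = 8^(8 + 1) + 5·8^5 + 5·8^4 + 5·8^3 + 5·8^2 + 5·8 + 3; sub 9 for 8: 9^(9 + 1) + 5·9^5 + 5·9^4 + 5·9^3 + 5·9^2 + 5·9 + 3; = 3487116549; G_7 = 3487116549−1 = 3487116548
step 7: 3487116548 = 9^(9 + 1) + 5·9^5 + 5·9^4 + 5·9^3 + 5·9^2 + 5·9 + 2; sub 10 for 9: 10^(10 + 1) + 5·10^5 + 5·10^4 + 5·10^3 + 5·10^2 + 5·10 + 2; = 100000555552; G_8 = 100000555552−1 = 100000555551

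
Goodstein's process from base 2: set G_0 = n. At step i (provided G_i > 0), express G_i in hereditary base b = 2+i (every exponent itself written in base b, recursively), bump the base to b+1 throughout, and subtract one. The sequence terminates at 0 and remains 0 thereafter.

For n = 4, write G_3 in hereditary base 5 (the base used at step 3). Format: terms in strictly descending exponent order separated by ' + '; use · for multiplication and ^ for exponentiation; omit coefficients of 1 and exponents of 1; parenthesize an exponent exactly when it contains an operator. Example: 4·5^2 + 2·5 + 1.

G_0 = 4. HB_2(4) = 2^2. Bump = 27. G_1 = 26.
G_1 = 26. HB_3(26) = 2·3^2 + 2·3 + 2. Bump = 42. G_2 = 41.
G_2 = 41. HB_4(41) = 2·4^2 + 2·4 + 1. Bump = 61. G_3 = 60.
G_3 = 60. HB_5(60) = 2·5^2 + 2·5. Bump = 84. G_4 = 83.

2·5^2 + 2·5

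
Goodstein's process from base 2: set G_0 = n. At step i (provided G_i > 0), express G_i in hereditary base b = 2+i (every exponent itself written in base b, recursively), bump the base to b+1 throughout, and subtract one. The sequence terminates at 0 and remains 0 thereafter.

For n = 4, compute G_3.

(0) 4|_2 = 2^2 ↦ 3^3|_3 = 27 ⇒ 26
(1) 26|_3 = 2·3^2 + 2·3 + 2 ↦ 2·4^2 + 2·4 + 2|_4 = 42 ⇒ 41
(2) 41|_4 = 2·4^2 + 2·4 + 1 ↦ 2·5^2 + 2·5 + 1|_5 = 61 ⇒ 60

60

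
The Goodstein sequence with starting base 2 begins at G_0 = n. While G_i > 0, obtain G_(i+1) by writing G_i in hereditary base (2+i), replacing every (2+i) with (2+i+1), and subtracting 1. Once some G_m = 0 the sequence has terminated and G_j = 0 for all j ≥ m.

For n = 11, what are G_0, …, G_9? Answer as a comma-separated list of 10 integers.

[0] 11 ≡ 2^(2 + 1) + 2 + 1 (base 2). Lift 3: 85. −1: 84.
[1] 84 ≡ 3^(3 + 1) + 3 (base 3). Lift 4: 1028. −1: 1027.
[2] 1027 ≡ 4^(4 + 1) + 3 (base 4). Lift 5: 15628. −1: 15627.
[3] 15627 ≡ 5^(5 + 1) + 2 (base 5). Lift 6: 279938. −1: 279937.
[4] 279937 ≡ 6^(6 + 1) + 1 (base 6). Lift 7: 5764802. −1: 5764801.
[5] 5764801 ≡ 7^(7 + 1) (base 7). Lift 8: 134217728. −1: 134217727.
[6] 134217727 ≡ 7·8^8 + 7·8^7 + 7·8^6 + 7·8^5 + 7·8^4 + 7·8^3 + 7·8^2 + 7·8 + 7 (base 8). Lift 9: 2749609303. −1: 2749609302.
[7] 2749609302 ≡ 7·9^9 + 7·9^7 + 7·9^6 + 7·9^5 + 7·9^4 + 7·9^3 + 7·9^2 + 7·9 + 6 (base 9). Lift 10: 70077777776. −1: 70077777775.
[8] 70077777775 ≡ 7·10^10 + 7·10^7 + 7·10^6 + 7·10^5 + 7·10^4 + 7·10^3 + 7·10^2 + 7·10 + 5 (base 10). Lift 11: 1997331745491. −1: 1997331745490.

11, 84, 1027, 15627, 279937, 5764801, 134217727, 2749609302, 70077777775, 1997331745490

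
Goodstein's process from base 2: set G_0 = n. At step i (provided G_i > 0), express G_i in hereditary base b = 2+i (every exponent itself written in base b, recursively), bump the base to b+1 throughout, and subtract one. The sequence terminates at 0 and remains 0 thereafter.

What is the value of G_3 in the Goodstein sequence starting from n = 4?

G_0 = 4. HB_2(4) = 2^2. Bump = 27. G_1 = 26.
G_1 = 26. HB_3(26) = 2·3^2 + 2·3 + 2. Bump = 42. G_2 = 41.
G_2 = 41. HB_4(41) = 2·4^2 + 2·4 + 1. Bump = 61. G_3 = 60.
G_3 = 60. HB_5(60) = 2·5^2 + 2·5. Bump = 84. G_4 = 83.

60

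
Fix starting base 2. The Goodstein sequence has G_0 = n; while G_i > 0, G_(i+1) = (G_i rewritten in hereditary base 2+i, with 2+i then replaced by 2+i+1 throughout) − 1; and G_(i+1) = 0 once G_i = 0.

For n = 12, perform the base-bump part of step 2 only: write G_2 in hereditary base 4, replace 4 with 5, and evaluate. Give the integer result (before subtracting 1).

base 2: 12 = 2^(2 + 1) + 2^2; at 3: 3^(3 + 1) + 3^3 = 108; next = 107
base 3: 107 = 3^(3 + 1) + 2·3^2 + 2·3 + 2; at 4: 4^(4 + 1) + 2·4^2 + 2·4 + 2 = 1066; next = 1065
base 4: 1065 = 4^(4 + 1) + 2·4^2 + 2·4 + 1; at 5: 5^(5 + 1) + 2·5^2 + 2·5 + 1 = 15686; next = 15685

15686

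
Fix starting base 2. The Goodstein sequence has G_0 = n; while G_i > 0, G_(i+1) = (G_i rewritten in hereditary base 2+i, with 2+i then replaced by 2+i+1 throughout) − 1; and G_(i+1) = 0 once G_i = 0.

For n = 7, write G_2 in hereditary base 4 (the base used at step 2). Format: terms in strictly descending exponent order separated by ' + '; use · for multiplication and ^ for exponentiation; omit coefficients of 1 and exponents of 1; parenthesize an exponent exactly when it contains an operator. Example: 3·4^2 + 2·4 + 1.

G_0=7  [base 2] 2^2 + 2 + 1  →[2↦3]→  3^3 + 3 + 1 = 31  −1 ⇒ G_1=30
G_1=30  [base 3] 3^3 + 3  →[3↦4]→  4^4 + 4 = 260  −1 ⇒ G_2=259
G_2=259  [base 4] 4^4 + 3  →[4↦5]→  5^5 + 3 = 3128  −1 ⇒ G_3=3127

4^4 + 3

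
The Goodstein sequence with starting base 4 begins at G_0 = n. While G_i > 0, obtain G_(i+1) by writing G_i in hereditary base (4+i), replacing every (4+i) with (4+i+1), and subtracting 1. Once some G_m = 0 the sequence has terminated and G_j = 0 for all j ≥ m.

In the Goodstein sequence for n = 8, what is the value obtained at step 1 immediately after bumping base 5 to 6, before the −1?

10

[0] 8 ≡ 2·4 (base 4). Lift 5: 10. −1: 9.
[1] 9 ≡ 5 + 4 (base 5). Lift 6: 10. −1: 9.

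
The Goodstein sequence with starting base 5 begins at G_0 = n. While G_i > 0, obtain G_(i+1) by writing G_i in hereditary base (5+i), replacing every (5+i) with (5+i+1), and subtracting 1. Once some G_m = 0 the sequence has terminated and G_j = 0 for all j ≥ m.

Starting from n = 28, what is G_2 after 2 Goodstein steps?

50

(0) 28|_5 = 5^2 + 3 ↦ 6^2 + 3|_6 = 39 ⇒ 38
(1) 38|_6 = 6^2 + 2 ↦ 7^2 + 2|_7 = 51 ⇒ 50
(2) 50|_7 = 7^2 + 1 ↦ 8^2 + 1|_8 = 65 ⇒ 64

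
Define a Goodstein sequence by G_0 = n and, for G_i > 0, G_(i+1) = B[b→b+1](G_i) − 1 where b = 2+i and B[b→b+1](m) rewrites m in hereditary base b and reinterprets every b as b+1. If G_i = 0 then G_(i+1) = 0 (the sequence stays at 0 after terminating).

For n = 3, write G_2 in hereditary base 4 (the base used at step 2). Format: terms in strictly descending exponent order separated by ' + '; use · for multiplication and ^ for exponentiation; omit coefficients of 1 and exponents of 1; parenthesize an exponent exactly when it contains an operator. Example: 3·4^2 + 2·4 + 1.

3

(0) 3|_2 = 2 + 1 ↦ 3 + 1|_3 = 4 ⇒ 3
(1) 3|_3 = 3 ↦ 4|_4 = 4 ⇒ 3
(2) 3|_4 = 3 ↦ 3|_5 = 3 ⇒ 2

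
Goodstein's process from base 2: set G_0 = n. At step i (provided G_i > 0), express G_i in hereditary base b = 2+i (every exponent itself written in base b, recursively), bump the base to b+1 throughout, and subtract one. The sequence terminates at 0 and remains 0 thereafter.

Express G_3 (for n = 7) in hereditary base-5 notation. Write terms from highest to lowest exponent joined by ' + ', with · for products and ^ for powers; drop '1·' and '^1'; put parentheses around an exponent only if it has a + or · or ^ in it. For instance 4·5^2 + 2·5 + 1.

5^5 + 2

step 0: 7 = 2^2 + 2 + 1; sub 3 for 2: 3^3 + 3 + 1; = 31; G_1 = 31−1 = 30
step 1: 30 = 3^3 + 3; sub 4 for 3: 4^4 + 4; = 260; G_2 = 260−1 = 259
step 2: 259 = 4^4 + 3; sub 5 for 4: 5^5 + 3; = 3128; G_3 = 3128−1 = 3127
step 3: 3127 = 5^5 + 2; sub 6 for 5: 6^6 + 2; = 46658; G_4 = 46658−1 = 46657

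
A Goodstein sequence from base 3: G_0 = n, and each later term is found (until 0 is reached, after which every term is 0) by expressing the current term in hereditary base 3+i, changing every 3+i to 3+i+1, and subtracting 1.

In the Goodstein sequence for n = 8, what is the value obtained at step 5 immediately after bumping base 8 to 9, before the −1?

G_0 = 8. HB_3(8) = 2·3 + 2. Bump = 10. G_1 = 9.
G_1 = 9. HB_4(9) = 2·4 + 1. Bump = 11. G_2 = 10.
G_2 = 10. HB_5(10) = 2·5. Bump = 12. G_3 = 11.
G_3 = 11. HB_6(11) = 6 + 5. Bump = 12. G_4 = 11.
G_4 = 11. HB_7(11) = 7 + 4. Bump = 12. G_5 = 11.

12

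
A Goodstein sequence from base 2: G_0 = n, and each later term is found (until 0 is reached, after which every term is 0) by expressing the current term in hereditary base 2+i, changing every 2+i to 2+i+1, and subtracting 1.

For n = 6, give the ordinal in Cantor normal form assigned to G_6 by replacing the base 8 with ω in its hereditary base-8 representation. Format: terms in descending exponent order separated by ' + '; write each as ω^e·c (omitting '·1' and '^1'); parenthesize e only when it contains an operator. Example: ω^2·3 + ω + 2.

ω^5·5 + ω^4·5 + ω^3·5 + ω^2·5 + ω·5 + 3

i=0: 6 = 2^2 + 2 (b=2); 2→3: 3^3 + 3 = 30; 30−1 = 29
i=1: 29 = 3^3 + 2 (b=3); 3→4: 4^4 + 2 = 258; 258−1 = 257
i=2: 257 = 4^4 + 1 (b=4); 4→5: 5^5 + 1 = 3126; 3126−1 = 3125
i=3: 3125 = 5^5 (b=5); 5→6: 6^6 = 46656; 46656−1 = 46655
i=4: 46655 = 5·6^5 + 5·6^4 + 5·6^3 + 5·6^2 + 5·6 + 5 (b=6); 6→7: 5·7^5 + 5·7^4 + 5·7^3 + 5·7^2 + 5·7 + 5 = 98040; 98040−1 = 98039
i=5: 98039 = 5·7^5 + 5·7^4 + 5·7^3 + 5·7^2 + 5·7 + 4 (b=7); 7→8: 5·8^5 + 5·8^4 + 5·8^3 + 5·8^2 + 5·8 + 4 = 187244; 187244−1 = 187243
i=6: 187243 = 5·8^5 + 5·8^4 + 5·8^3 + 5·8^2 + 5·8 + 3 (b=8); 8→9: 5·9^5 + 5·9^4 + 5·9^3 + 5·9^2 + 5·9 + 3 = 332148; 332148−1 = 332147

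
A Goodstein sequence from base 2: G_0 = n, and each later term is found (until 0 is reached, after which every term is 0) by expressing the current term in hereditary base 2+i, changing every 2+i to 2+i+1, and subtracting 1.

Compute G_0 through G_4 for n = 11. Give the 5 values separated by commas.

step 0: 11 = 2^(2 + 1) + 2 + 1; sub 3 for 2: 3^(3 + 1) + 3 + 1; = 85; G_1 = 85−1 = 84
step 1: 84 = 3^(3 + 1) + 3; sub 4 for 3: 4^(4 + 1) + 4; = 1028; G_2 = 1028−1 = 1027
step 2: 1027 = 4^(4 + 1) + 3; sub 5 for 4: 5^(5 + 1) + 3; = 15628; G_3 = 15628−1 = 15627
step 3: 15627 = 5^(5 + 1) + 2; sub 6 for 5: 6^(6 + 1) + 2; = 279938; G_4 = 279938−1 = 279937

11, 84, 1027, 15627, 279937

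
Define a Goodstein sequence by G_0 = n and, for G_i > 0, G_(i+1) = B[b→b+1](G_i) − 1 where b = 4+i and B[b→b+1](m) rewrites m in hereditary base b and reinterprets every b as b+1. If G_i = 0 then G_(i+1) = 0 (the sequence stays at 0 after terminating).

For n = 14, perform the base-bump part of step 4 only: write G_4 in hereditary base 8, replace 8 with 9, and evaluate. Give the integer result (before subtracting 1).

23

(0) 14|_4 = 3·4 + 2 ↦ 3·5 + 2|_5 = 17 ⇒ 16
(1) 16|_5 = 3·5 + 1 ↦ 3·6 + 1|_6 = 19 ⇒ 18
(2) 18|_6 = 3·6 ↦ 3·7|_7 = 21 ⇒ 20
(3) 20|_7 = 2·7 + 6 ↦ 2·8 + 6|_8 = 22 ⇒ 21
(4) 21|_8 = 2·8 + 5 ↦ 2·9 + 5|_9 = 23 ⇒ 22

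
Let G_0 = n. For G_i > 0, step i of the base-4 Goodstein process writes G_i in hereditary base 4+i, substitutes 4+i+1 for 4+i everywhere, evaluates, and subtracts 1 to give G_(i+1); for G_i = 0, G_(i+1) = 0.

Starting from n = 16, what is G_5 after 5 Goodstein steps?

36

16 —HB4→ 4^2 —bump→ 5^2 = 25 —(−1)→ 24
24 —HB5→ 4·5 + 4 —bump→ 4·6 + 4 = 28 —(−1)→ 27
27 —HB6→ 4·6 + 3 —bump→ 4·7 + 3 = 31 —(−1)→ 30
30 —HB7→ 4·7 + 2 —bump→ 4·8 + 2 = 34 —(−1)→ 33
33 —HB8→ 4·8 + 1 —bump→ 4·9 + 1 = 37 —(−1)→ 36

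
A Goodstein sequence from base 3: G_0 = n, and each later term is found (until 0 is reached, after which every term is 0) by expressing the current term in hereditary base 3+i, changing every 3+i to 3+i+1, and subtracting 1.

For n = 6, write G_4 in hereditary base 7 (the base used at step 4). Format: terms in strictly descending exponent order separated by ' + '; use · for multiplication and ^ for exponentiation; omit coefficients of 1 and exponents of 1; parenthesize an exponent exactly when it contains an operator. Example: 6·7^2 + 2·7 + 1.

i=0: 6 = 2·3 (b=3); 3→4: 2·4 = 8; 8−1 = 7
i=1: 7 = 4 + 3 (b=4); 4→5: 5 + 3 = 8; 8−1 = 7
i=2: 7 = 5 + 2 (b=5); 5→6: 6 + 2 = 8; 8−1 = 7
i=3: 7 = 6 + 1 (b=6); 6→7: 7 + 1 = 8; 8−1 = 7
i=4: 7 = 7 (b=7); 7→8: 8 = 8; 8−1 = 7

7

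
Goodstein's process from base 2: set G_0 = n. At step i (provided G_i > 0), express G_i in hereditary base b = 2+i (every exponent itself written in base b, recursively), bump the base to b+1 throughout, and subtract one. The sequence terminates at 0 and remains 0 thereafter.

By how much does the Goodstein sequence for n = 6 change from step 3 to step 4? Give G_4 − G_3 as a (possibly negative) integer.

step 0: 6 = 2^2 + 2; sub 3 for 2: 3^3 + 3; = 30; G_1 = 30−1 = 29
step 1: 29 = 3^3 + 2; sub 4 for 3: 4^4 + 2; = 258; G_2 = 258−1 = 257
step 2: 257 = 4^4 + 1; sub 5 for 4: 5^5 + 1; = 3126; G_3 = 3126−1 = 3125
step 3: 3125 = 5^5; sub 6 for 5: 6^6; = 46656; G_4 = 46656−1 = 46655

43530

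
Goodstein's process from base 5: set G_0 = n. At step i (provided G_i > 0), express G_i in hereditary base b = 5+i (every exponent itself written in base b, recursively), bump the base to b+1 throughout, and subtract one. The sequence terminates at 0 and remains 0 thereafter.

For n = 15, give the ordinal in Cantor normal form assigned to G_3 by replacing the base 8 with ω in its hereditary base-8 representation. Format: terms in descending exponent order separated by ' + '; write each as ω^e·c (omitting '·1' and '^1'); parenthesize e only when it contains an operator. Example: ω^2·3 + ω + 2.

ω·2 + 3

15 —HB5→ 3·5 —bump→ 3·6 = 18 —(−1)→ 17
17 —HB6→ 2·6 + 5 —bump→ 2·7 + 5 = 19 —(−1)→ 18
18 —HB7→ 2·7 + 4 —bump→ 2·8 + 4 = 20 —(−1)→ 19
19 —HB8→ 2·8 + 3 —bump→ 2·9 + 3 = 21 —(−1)→ 20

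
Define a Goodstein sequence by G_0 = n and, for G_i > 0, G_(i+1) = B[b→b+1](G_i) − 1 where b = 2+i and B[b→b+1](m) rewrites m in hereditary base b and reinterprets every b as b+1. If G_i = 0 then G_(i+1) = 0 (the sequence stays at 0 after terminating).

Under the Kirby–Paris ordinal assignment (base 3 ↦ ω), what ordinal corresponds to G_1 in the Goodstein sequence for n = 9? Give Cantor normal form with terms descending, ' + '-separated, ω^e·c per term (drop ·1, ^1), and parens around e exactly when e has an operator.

ω^(ω + 1)

i=0: 9 = 2^(2 + 1) + 1 (b=2); 2→3: 3^(3 + 1) + 1 = 82; 82−1 = 81
i=1: 81 = 3^(3 + 1) (b=3); 3→4: 4^(4 + 1) = 1024; 1024−1 = 1023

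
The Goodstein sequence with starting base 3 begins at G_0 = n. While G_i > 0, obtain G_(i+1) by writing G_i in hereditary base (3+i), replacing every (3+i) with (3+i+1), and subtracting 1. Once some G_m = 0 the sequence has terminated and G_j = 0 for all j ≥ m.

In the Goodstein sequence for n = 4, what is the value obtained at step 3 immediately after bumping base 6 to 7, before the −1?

G_0=4  [base 3] 3 + 1  →[3↦4]→  4 + 1 = 5  −1 ⇒ G_1=4
G_1=4  [base 4] 4  →[4↦5]→  5 = 5  −1 ⇒ G_2=4
G_2=4  [base 5] 4  →[5↦6]→  4 = 4  −1 ⇒ G_3=3
G_3=3  [base 6] 3  →[6↦7]→  3 = 3  −1 ⇒ G_4=2

3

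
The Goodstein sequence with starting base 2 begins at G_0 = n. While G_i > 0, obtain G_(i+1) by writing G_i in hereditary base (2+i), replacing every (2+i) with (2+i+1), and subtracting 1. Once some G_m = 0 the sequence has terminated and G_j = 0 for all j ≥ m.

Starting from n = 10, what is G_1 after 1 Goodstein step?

step 0: 10 = 2^(2 + 1) + 2; sub 3 for 2: 3^(3 + 1) + 3; = 84; G_1 = 84−1 = 83
step 1: 83 = 3^(3 + 1) + 2; sub 4 for 3: 4^(4 + 1) + 2; = 1026; G_2 = 1026−1 = 1025

83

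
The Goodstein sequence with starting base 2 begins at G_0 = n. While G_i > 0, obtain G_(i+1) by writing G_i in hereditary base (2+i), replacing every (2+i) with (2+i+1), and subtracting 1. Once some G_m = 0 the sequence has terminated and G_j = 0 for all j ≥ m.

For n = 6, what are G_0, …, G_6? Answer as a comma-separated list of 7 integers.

base 2: 6 = 2^2 + 2; at 3: 3^3 + 3 = 30; next = 29
base 3: 29 = 3^3 + 2; at 4: 4^4 + 2 = 258; next = 257
base 4: 257 = 4^4 + 1; at 5: 5^5 + 1 = 3126; next = 3125
base 5: 3125 = 5^5; at 6: 6^6 = 46656; next = 46655
base 6: 46655 = 5·6^5 + 5·6^4 + 5·6^3 + 5·6^2 + 5·6 + 5; at 7: 5·7^5 + 5·7^4 + 5·7^3 + 5·7^2 + 5·7 + 5 = 98040; next = 98039
base 7: 98039 = 5·7^5 + 5·7^4 + 5·7^3 + 5·7^2 + 5·7 + 4; at 8: 5·8^5 + 5·8^4 + 5·8^3 + 5·8^2 + 5·8 + 4 = 187244; next = 187243

6, 29, 257, 3125, 46655, 98039, 187243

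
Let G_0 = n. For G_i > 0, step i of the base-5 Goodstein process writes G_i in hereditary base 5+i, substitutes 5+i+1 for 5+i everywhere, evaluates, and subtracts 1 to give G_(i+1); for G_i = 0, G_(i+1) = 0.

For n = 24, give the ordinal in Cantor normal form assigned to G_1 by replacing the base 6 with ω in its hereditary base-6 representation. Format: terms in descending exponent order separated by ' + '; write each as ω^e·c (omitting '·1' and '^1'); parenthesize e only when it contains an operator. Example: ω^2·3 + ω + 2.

ω·4 + 3

i=0: 24 = 4·5 + 4 (b=5); 5→6: 4·6 + 4 = 28; 28−1 = 27
i=1: 27 = 4·6 + 3 (b=6); 6→7: 4·7 + 3 = 31; 31−1 = 30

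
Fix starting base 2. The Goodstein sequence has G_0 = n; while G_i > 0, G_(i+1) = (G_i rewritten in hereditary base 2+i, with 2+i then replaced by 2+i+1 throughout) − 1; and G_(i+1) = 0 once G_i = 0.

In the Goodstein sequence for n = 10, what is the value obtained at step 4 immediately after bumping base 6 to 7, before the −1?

G_0=10  [base 2] 2^(2 + 1) + 2  →[2↦3]→  3^(3 + 1) + 3 = 84  −1 ⇒ G_1=83
G_1=83  [base 3] 3^(3 + 1) + 2  →[3↦4]→  4^(4 + 1) + 2 = 1026  −1 ⇒ G_2=1025
G_2=1025  [base 4] 4^(4 + 1) + 1  →[4↦5]→  5^(5 + 1) + 1 = 15626  −1 ⇒ G_3=15625
G_3=15625  [base 5] 5^(5 + 1)  →[5↦6]→  6^(6 + 1) = 279936  −1 ⇒ G_4=279935
G_4=279935  [base 6] 5·6^6 + 5·6^5 + 5·6^4 + 5·6^3 + 5·6^2 + 5·6 + 5  →[6↦7]→  5·7^7 + 5·7^5 + 5·7^4 + 5·7^3 + 5·7^2 + 5·7 + 5 = 4215755  −1 ⇒ G_5=4215754

4215755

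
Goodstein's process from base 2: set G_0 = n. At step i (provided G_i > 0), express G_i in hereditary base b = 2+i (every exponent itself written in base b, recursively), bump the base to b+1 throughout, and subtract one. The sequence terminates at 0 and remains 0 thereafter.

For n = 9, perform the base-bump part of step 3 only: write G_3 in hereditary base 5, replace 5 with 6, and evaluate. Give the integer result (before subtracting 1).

[0] 9 ≡ 2^(2 + 1) + 1 (base 2). Lift 3: 82. −1: 81.
[1] 81 ≡ 3^(3 + 1) (base 3). Lift 4: 1024. −1: 1023.
[2] 1023 ≡ 3·4^4 + 3·4^3 + 3·4^2 + 3·4 + 3 (base 4). Lift 5: 9843. −1: 9842.
[3] 9842 ≡ 3·5^5 + 3·5^3 + 3·5^2 + 3·5 + 2 (base 5). Lift 6: 140744. −1: 140743.

140744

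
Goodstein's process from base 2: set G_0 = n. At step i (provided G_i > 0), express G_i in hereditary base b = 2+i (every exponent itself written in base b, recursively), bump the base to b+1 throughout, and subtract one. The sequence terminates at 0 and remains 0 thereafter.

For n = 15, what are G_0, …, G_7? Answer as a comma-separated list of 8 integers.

15, 111, 1283, 18752, 326593, 6588344, 150994943, 3524450280

base 2: 15 = 2^(2 + 1) + 2^2 + 2 + 1; at 3: 3^(3 + 1) + 3^3 + 3 + 1 = 112; next = 111
base 3: 111 = 3^(3 + 1) + 3^3 + 3; at 4: 4^(4 + 1) + 4^4 + 4 = 1284; next = 1283
base 4: 1283 = 4^(4 + 1) + 4^4 + 3; at 5: 5^(5 + 1) + 5^5 + 3 = 18753; next = 18752
base 5: 18752 = 5^(5 + 1) + 5^5 + 2; at 6: 6^(6 + 1) + 6^6 + 2 = 326594; next = 326593
base 6: 326593 = 6^(6 + 1) + 6^6 + 1; at 7: 7^(7 + 1) + 7^7 + 1 = 6588345; next = 6588344
base 7: 6588344 = 7^(7 + 1) + 7^7; at 8: 8^(8 + 1) + 8^8 = 150994944; next = 150994943
base 8: 150994943 = 8^(8 + 1) + 7·8^7 + 7·8^6 + 7·8^5 + 7·8^4 + 7·8^3 + 7·8^2 + 7·8 + 7; at 9: 9^(9 + 1) + 7·9^7 + 7·9^6 + 7·9^5 + 7·9^4 + 7·9^3 + 7·9^2 + 7·9 + 7 = 3524450281; next = 3524450280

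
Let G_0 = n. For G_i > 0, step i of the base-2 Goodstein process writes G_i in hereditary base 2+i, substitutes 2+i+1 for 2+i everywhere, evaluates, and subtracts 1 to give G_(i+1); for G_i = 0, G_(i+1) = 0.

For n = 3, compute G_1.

3

G_0 = 3. HB_2(3) = 2 + 1. Bump = 4. G_1 = 3.
G_1 = 3. HB_3(3) = 3. Bump = 4. G_2 = 3.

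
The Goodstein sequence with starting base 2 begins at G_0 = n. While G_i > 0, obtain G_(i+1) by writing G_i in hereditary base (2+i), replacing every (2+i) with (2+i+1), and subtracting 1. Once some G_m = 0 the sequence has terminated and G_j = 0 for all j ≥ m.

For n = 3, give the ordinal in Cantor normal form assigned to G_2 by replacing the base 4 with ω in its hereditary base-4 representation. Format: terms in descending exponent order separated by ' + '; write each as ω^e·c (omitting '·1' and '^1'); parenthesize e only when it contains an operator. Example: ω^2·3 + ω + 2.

base 2: 3 = 2 + 1; at 3: 3 + 1 = 4; next = 3
base 3: 3 = 3; at 4: 4 = 4; next = 3
base 4: 3 = 3; at 5: 3 = 3; next = 2

3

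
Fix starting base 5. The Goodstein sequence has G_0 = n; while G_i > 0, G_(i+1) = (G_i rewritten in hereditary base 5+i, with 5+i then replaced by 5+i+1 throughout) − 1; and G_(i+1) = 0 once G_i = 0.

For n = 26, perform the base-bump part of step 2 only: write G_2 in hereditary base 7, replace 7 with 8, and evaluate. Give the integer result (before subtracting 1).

54

G_0=26  [base 5] 5^2 + 1  →[5↦6]→  6^2 + 1 = 37  −1 ⇒ G_1=36
G_1=36  [base 6] 6^2  →[6↦7]→  7^2 = 49  −1 ⇒ G_2=48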